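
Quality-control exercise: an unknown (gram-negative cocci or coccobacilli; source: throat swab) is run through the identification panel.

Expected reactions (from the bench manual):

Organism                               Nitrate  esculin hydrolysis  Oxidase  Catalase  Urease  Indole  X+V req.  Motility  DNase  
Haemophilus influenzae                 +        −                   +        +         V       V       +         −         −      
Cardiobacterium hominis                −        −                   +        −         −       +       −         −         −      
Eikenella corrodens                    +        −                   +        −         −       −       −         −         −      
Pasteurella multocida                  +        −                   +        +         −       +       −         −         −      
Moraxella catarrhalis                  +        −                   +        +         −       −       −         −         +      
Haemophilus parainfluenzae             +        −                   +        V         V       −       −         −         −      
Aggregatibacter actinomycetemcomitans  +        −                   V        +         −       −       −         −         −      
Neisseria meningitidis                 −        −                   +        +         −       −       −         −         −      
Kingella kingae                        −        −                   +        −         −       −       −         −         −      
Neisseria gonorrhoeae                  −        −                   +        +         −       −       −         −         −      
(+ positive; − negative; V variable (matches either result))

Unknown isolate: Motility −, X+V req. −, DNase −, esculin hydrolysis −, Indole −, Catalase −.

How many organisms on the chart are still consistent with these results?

DNase −: excludes Moraxella catarrhalis — 9 left.
Catalase −: excludes 5 organisms — 4 left.
X+V req. −: all 4 remaining candidates are consistent.
Motility −: all 4 remaining candidates are consistent.
esculin hydrolysis −: all 4 remaining candidates are consistent.
Indole −: excludes Cardiobacterium hominis — 3 left.
Still consistent: Eikenella corrodens, Haemophilus parainfluenzae, Kingella kingae.

3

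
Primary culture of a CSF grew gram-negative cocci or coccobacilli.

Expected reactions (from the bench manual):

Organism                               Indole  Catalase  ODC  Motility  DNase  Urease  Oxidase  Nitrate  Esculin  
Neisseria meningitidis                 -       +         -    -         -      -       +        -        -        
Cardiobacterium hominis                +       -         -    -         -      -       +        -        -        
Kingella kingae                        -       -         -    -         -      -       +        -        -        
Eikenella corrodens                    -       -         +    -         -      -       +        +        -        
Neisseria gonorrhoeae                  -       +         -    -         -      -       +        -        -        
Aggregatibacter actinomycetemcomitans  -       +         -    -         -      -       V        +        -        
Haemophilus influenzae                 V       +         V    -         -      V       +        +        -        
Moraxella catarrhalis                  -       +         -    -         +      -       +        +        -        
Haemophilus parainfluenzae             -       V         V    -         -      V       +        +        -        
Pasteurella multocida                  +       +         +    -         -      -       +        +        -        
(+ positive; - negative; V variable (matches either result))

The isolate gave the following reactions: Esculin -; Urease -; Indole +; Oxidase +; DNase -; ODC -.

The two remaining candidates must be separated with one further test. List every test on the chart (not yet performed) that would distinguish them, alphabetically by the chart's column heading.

Catalase, Nitrate

Indole +: excludes 7 organisms — 3 left.
Oxidase +: all 3 remaining candidates are consistent.
Urease -: all 3 remaining candidates are consistent.
Esculin -: all 3 remaining candidates are consistent.
DNase -: all 3 remaining candidates are consistent.
ODC -: excludes Pasteurella multocida — 2 left.
Two candidates remain: Cardiobacterium hominis and Haemophilus influenzae.
  Catalase: Cardiobacterium hominis -, Haemophilus influenzae + — discriminates.
  Motility: - vs - — same for both, does not separate.
  Nitrate: Cardiobacterium hominis -, Haemophilus influenzae + — discriminates.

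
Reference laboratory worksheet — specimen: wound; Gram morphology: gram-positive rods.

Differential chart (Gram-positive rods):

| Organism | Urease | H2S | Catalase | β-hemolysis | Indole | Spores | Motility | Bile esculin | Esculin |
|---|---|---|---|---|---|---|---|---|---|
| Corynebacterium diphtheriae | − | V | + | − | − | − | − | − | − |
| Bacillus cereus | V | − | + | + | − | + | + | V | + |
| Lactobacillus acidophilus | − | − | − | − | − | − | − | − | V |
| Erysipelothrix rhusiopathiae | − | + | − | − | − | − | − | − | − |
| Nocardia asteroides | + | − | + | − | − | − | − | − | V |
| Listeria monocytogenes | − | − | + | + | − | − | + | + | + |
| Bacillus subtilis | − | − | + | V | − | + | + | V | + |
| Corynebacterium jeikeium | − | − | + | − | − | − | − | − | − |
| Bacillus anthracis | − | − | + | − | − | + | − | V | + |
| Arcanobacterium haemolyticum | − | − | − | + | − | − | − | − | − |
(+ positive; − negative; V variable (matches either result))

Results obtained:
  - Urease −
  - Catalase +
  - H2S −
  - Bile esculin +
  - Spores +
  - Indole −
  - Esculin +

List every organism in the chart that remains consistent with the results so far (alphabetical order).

Bile esculin +: excludes 6 organisms — 4 left.
Esculin +: all 4 remaining candidates are consistent.
Catalase +: all 4 remaining candidates are consistent.
Urease −: all 4 remaining candidates are consistent.
Indole −: all 4 remaining candidates are consistent.
H2S −: all 4 remaining candidates are consistent.
Spores +: excludes Listeria monocytogenes — 3 left.

Bacillus anthracis, Bacillus cereus, Bacillus subtilis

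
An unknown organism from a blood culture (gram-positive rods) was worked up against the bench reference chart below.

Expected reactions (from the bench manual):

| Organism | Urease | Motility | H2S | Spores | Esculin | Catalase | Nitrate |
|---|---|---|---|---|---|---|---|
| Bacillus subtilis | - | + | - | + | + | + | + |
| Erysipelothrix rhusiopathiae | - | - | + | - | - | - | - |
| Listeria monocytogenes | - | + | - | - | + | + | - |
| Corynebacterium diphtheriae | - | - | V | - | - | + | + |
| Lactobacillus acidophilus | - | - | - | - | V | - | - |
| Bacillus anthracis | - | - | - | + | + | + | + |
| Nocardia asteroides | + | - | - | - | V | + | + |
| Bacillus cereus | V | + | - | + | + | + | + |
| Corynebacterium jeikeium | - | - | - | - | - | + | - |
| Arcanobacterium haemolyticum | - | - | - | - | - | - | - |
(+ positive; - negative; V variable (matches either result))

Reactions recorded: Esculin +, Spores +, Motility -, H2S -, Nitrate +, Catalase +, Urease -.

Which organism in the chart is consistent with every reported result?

Bacillus anthracis

Urease -: excludes Nocardia asteroides — 9 left.
Esculin +: excludes Erysipelothrix rhusiopathiae, Corynebacterium diphtheriae, Corynebacterium jeikeium, Arcanobacterium haemolyticum — 5 left.
H2S -: all 5 remaining candidates are consistent.
Spores +: excludes Listeria monocytogenes, Lactobacillus acidophilus — 3 left.
Nitrate +: all 3 remaining candidates are consistent.
Motility -: excludes Bacillus subtilis, Bacillus cereus — 1 left.
Catalase +: the one remaining candidate is consistent.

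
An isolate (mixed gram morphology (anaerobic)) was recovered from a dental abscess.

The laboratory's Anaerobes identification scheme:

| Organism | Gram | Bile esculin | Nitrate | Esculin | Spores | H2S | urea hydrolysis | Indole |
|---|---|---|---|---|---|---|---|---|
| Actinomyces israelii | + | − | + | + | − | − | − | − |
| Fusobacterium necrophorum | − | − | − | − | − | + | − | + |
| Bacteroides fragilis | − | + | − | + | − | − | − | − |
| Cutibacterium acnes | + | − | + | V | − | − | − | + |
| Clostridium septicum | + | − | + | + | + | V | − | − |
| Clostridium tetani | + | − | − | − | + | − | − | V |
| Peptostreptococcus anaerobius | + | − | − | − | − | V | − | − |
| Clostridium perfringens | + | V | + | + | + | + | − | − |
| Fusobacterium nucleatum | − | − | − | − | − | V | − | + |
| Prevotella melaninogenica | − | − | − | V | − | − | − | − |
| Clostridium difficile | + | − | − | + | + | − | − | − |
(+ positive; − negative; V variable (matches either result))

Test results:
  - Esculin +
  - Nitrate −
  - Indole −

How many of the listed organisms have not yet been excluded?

3

Nitrate −: excludes Actinomyces israelii, Cutibacterium acnes, Clostridium septicum, Clostridium perfringens — 7 left.
Indole −: excludes Fusobacterium necrophorum, Fusobacterium nucleatum — 5 left.
Esculin +: excludes Clostridium tetani, Peptostreptococcus anaerobius — 3 left.
Still consistent: Bacteroides fragilis, Clostridium difficile, Prevotella melaninogenica.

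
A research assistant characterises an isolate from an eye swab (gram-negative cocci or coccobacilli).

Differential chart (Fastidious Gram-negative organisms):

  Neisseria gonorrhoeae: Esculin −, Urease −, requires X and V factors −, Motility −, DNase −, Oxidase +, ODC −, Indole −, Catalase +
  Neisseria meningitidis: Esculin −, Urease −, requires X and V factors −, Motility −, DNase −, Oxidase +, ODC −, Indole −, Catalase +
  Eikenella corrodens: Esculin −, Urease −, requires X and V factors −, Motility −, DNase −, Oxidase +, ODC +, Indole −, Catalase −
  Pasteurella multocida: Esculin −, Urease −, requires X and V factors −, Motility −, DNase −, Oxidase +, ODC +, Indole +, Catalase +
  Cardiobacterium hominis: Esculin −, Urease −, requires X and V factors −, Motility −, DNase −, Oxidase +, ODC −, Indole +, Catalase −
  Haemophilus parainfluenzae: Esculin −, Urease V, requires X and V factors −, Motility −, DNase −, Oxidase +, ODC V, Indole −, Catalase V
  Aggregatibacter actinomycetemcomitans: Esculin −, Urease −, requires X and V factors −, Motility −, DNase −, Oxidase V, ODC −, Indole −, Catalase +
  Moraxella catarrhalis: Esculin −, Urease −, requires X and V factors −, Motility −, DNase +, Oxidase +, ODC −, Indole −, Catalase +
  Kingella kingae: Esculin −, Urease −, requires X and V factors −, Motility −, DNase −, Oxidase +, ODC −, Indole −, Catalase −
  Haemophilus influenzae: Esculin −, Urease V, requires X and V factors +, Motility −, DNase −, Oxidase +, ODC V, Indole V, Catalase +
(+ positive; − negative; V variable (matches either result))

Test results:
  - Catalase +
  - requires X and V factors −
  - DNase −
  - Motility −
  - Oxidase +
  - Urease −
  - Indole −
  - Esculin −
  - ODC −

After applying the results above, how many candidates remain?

ODC −: excludes Eikenella corrodens, Pasteurella multocida — 8 left.
Esculin −: all 8 remaining candidates are consistent.
Catalase +: excludes Cardiobacterium hominis, Kingella kingae — 6 left.
Oxidase +: all 6 remaining candidates are consistent.
Urease −: all 6 remaining candidates are consistent.
DNase −: excludes Moraxella catarrhalis — 5 left.
requires X and V factors −: excludes Haemophilus influenzae — 4 left.
Indole −: all 4 remaining candidates are consistent.
Motility −: all 4 remaining candidates are consistent.
Still consistent: Aggregatibacter actinomycetemcomitans, Haemophilus parainfluenzae, Neisseria gonorrhoeae, Neisseria meningitidis.

4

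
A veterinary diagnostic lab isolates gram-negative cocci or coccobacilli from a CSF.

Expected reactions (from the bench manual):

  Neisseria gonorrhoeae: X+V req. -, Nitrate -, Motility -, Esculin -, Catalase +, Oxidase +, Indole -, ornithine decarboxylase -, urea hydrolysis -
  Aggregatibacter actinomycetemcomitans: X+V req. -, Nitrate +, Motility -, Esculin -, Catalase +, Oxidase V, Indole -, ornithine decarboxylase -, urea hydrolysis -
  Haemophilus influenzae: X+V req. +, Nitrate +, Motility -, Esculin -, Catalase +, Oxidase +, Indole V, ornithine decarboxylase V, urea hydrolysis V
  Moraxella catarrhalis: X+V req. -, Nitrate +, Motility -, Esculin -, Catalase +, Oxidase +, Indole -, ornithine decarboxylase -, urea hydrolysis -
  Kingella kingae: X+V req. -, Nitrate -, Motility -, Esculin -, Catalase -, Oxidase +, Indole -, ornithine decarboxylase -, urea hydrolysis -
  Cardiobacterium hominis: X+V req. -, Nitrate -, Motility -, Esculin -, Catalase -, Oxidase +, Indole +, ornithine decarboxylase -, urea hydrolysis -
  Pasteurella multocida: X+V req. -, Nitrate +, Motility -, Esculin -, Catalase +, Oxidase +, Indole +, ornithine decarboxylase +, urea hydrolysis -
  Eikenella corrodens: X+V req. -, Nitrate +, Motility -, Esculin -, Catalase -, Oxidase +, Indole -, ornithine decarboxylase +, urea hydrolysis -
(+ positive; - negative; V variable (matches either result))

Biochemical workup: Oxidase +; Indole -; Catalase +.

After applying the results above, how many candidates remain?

4

Oxidase +: all 8 remaining candidates are consistent.
Indole -: excludes Cardiobacterium hominis, Pasteurella multocida — 6 left.
Catalase +: excludes Kingella kingae, Eikenella corrodens — 4 left.
Still consistent: Aggregatibacter actinomycetemcomitans, Haemophilus influenzae, Moraxella catarrhalis, Neisseria gonorrhoeae.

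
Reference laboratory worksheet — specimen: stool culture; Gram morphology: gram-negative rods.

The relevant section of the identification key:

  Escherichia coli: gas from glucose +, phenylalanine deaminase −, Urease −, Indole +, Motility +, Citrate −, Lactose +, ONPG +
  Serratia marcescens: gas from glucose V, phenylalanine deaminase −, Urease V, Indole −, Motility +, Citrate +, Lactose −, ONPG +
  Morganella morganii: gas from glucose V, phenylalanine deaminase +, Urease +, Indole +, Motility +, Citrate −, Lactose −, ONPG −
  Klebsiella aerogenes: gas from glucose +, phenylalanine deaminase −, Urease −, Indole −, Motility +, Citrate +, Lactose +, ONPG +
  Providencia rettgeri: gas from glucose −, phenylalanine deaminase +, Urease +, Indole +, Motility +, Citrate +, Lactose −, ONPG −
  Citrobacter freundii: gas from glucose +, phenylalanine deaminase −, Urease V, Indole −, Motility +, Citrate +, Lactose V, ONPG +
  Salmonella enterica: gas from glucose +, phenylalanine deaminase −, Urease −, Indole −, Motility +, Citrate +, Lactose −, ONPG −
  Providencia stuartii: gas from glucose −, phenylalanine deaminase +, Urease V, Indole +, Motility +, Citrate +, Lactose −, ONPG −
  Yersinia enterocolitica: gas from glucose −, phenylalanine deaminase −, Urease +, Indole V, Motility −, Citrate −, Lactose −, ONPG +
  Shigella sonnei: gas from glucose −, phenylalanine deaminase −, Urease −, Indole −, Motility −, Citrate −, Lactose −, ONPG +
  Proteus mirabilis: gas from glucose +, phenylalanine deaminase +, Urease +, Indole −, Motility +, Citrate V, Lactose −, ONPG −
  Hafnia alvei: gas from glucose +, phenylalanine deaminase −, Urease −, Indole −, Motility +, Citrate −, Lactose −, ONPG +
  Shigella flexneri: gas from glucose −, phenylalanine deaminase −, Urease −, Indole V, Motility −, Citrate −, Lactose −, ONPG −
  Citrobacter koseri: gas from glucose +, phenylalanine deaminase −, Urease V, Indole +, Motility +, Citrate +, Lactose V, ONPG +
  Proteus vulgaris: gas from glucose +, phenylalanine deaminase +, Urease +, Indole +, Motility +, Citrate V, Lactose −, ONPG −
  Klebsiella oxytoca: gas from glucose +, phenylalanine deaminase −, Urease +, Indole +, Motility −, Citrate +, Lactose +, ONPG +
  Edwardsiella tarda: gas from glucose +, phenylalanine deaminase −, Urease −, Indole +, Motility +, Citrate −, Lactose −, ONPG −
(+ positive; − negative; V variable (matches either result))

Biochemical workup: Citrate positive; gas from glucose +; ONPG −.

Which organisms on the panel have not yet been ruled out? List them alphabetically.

Proteus mirabilis, Proteus vulgaris, Salmonella enterica

gas from glucose +: excludes 5 organisms — 12 left.
Citrate +: excludes Escherichia coli, Morganella morganii, Hafnia alvei, Edwardsiella tarda — 8 left.
ONPG −: excludes 5 organisms — 3 left.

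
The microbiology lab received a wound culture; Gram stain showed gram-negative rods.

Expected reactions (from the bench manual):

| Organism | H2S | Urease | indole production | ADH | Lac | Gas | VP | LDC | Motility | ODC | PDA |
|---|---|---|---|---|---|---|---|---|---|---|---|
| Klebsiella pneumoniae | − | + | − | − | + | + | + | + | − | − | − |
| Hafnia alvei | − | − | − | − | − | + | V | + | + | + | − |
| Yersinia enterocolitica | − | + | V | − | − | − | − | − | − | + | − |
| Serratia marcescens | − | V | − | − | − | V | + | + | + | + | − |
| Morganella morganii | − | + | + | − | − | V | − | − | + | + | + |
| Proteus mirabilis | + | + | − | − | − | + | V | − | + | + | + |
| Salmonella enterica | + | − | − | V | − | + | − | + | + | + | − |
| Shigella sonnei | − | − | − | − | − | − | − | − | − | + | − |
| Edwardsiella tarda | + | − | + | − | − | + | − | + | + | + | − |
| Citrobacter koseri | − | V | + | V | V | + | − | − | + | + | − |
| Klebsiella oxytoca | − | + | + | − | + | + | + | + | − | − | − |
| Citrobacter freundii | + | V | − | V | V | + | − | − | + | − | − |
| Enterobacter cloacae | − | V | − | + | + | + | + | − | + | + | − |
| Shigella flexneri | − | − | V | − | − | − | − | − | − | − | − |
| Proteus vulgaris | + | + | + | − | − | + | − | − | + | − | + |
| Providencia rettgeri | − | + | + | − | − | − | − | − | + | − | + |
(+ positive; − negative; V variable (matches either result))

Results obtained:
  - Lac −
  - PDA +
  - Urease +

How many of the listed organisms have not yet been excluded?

PDA +: excludes 12 organisms — 4 left.
Lac −: all 4 remaining candidates are consistent.
Urease +: all 4 remaining candidates are consistent.
Still consistent: Morganella morganii, Proteus mirabilis, Proteus vulgaris, Providencia rettgeri.

4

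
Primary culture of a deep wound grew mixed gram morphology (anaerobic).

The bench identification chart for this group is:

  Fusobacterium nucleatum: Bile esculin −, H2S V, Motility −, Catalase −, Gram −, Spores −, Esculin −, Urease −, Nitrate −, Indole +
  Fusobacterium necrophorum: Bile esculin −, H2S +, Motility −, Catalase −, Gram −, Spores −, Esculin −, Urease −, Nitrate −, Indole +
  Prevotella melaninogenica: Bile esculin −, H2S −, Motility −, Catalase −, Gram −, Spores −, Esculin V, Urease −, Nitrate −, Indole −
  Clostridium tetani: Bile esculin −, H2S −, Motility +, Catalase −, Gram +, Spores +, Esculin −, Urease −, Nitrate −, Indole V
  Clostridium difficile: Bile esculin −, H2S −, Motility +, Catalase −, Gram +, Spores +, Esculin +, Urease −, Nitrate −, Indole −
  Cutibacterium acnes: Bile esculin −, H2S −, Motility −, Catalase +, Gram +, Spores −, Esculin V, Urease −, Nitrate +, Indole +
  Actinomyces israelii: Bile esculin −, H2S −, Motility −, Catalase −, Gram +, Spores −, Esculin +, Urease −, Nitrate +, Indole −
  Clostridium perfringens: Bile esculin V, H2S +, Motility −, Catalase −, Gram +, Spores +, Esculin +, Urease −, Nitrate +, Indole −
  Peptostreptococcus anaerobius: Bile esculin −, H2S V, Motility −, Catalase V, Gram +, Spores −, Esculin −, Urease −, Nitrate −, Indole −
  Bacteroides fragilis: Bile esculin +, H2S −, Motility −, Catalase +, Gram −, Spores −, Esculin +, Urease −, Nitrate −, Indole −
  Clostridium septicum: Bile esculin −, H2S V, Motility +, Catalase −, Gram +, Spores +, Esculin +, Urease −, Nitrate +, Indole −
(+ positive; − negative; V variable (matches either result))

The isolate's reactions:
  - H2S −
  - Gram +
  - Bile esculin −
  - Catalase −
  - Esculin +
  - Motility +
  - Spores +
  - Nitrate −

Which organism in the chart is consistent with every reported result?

Clostridium difficile

Catalase −: excludes Cutibacterium acnes, Bacteroides fragilis — 9 left.
Bile esculin −: all 9 remaining candidates are consistent.
Esculin +: excludes Fusobacterium nucleatum, Fusobacterium necrophorum, Clostridium tetani, Peptostreptococcus anaerobius — 5 left.
Nitrate −: excludes Actinomyces israelii, Clostridium perfringens, Clostridium septicum — 2 left.
H2S −: all 2 remaining candidates are consistent.
Spores +: excludes Prevotella melaninogenica — 1 left.
Motility +: the one remaining candidate is consistent.
Gram +: the one remaining candidate is consistent.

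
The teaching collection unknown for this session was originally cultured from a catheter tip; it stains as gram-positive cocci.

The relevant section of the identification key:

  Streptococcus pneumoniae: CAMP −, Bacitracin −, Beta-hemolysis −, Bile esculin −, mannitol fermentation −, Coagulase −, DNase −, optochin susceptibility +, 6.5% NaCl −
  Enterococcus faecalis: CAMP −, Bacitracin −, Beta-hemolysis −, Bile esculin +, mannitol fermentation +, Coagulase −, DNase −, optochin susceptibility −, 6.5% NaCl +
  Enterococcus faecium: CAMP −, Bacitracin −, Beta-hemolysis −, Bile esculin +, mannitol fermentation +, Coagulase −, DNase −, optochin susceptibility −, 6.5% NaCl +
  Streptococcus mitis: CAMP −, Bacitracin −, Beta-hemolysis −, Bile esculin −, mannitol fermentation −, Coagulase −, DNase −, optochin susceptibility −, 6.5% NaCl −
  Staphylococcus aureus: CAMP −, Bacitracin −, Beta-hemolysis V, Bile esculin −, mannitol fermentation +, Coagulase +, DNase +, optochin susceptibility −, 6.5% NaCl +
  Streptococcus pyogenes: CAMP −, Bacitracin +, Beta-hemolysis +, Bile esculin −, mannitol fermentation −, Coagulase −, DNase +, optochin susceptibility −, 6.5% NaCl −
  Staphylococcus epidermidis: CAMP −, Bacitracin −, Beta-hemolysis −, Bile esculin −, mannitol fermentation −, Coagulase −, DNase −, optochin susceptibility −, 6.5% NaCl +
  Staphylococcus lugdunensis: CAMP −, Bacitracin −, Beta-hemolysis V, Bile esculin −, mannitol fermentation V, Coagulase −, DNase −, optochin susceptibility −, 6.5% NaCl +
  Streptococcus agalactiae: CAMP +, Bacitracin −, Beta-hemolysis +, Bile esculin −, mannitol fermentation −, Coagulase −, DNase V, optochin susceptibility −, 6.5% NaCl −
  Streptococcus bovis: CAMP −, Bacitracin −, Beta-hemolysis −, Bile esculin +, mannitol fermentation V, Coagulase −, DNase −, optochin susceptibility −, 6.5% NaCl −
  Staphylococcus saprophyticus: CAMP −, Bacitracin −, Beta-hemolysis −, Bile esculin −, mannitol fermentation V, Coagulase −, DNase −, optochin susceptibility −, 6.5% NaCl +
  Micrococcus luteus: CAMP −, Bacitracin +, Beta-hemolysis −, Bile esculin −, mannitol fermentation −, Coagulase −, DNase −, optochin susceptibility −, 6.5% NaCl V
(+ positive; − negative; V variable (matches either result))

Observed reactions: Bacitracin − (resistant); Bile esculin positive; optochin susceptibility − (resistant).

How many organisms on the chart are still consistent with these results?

3

Bile esculin +: excludes 9 organisms — 3 left.
optochin susceptibility −: all 3 remaining candidates are consistent.
Bacitracin −: all 3 remaining candidates are consistent.
Still consistent: Enterococcus faecalis, Enterococcus faecium, Streptococcus bovis.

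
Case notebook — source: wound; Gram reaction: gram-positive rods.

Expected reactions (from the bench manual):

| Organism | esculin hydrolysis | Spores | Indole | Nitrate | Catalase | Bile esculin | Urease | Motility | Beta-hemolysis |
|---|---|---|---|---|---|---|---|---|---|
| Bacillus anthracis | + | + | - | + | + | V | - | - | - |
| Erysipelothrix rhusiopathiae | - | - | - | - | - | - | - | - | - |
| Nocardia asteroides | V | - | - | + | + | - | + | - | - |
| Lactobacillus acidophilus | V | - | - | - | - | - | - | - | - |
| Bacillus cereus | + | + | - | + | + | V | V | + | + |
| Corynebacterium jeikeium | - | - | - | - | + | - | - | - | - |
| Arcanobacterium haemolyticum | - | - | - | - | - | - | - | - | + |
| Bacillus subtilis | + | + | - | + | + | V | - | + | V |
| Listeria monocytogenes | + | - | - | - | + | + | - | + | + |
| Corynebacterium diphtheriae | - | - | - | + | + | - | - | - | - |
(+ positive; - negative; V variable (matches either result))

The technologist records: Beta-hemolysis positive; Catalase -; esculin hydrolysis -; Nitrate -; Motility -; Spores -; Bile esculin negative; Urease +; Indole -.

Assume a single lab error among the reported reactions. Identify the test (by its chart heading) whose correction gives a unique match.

Urease

As reported, no row in the chart matches all 9 reactions.
Reversing esculin hydrolysis → still no organism matches.
Reversing Catalase → still no organism matches.
Reversing Motility → still no organism matches.
Reversing Spores → still no organism matches.
Reversing Urease (to -) → unique match: Arcanobacterium haemolyticum.
Reversing Beta-hemolysis → still no organism matches.
Reversing Bile esculin → still no organism matches.
Reversing Indole → still no organism matches.
Reversing Nitrate → still no organism matches.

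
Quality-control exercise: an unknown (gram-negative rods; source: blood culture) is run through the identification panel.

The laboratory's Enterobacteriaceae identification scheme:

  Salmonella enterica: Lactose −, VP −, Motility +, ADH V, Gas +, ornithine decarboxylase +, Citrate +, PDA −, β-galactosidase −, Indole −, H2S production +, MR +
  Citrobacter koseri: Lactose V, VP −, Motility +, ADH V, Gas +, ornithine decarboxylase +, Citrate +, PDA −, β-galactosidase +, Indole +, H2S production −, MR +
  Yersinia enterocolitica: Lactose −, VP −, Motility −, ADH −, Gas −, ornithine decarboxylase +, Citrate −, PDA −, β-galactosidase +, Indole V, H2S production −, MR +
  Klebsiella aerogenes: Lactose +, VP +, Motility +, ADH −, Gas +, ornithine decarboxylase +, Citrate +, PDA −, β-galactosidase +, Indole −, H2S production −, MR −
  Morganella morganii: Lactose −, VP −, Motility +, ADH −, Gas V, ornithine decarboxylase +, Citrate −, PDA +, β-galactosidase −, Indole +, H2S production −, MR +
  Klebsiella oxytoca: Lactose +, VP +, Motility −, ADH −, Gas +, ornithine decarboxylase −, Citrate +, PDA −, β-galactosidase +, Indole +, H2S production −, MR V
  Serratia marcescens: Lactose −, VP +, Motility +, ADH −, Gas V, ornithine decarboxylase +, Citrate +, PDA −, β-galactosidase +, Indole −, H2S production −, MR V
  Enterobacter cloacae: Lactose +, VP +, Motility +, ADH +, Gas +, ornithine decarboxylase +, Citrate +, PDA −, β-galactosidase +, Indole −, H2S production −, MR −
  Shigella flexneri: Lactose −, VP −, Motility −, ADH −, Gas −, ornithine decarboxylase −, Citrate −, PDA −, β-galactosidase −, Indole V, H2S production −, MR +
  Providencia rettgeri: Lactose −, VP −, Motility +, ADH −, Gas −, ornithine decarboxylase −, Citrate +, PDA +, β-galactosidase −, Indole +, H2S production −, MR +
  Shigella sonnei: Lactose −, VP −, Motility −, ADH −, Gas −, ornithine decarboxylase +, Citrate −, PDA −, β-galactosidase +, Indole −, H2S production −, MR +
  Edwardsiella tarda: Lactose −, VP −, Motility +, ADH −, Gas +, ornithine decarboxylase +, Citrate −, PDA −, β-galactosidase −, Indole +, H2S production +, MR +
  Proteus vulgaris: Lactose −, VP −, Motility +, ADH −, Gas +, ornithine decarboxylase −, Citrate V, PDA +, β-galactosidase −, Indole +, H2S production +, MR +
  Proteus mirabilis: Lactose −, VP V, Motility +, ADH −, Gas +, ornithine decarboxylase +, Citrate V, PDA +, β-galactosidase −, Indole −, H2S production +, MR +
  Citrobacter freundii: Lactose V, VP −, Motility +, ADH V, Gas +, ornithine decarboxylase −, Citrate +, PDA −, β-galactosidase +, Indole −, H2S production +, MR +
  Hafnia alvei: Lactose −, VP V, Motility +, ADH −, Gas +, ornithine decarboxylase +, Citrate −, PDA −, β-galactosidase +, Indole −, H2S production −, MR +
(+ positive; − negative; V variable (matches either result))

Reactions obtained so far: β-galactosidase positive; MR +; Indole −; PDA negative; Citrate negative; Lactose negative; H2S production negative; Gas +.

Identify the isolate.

Lactose −: excludes Klebsiella aerogenes, Klebsiella oxytoca, Enterobacter cloacae — 13 left.
H2S production −: excludes 5 organisms — 8 left.
MR +: all 8 remaining candidates are consistent.
Indole −: excludes Citrobacter koseri, Morganella morganii, Providencia rettgeri — 5 left.
β-galactosidase +: excludes Shigella flexneri — 4 left.
PDA −: all 4 remaining candidates are consistent.
Citrate −: excludes Serratia marcescens — 3 left.
Gas +: excludes Yersinia enterocolitica, Shigella sonnei — 1 left.

Hafnia alvei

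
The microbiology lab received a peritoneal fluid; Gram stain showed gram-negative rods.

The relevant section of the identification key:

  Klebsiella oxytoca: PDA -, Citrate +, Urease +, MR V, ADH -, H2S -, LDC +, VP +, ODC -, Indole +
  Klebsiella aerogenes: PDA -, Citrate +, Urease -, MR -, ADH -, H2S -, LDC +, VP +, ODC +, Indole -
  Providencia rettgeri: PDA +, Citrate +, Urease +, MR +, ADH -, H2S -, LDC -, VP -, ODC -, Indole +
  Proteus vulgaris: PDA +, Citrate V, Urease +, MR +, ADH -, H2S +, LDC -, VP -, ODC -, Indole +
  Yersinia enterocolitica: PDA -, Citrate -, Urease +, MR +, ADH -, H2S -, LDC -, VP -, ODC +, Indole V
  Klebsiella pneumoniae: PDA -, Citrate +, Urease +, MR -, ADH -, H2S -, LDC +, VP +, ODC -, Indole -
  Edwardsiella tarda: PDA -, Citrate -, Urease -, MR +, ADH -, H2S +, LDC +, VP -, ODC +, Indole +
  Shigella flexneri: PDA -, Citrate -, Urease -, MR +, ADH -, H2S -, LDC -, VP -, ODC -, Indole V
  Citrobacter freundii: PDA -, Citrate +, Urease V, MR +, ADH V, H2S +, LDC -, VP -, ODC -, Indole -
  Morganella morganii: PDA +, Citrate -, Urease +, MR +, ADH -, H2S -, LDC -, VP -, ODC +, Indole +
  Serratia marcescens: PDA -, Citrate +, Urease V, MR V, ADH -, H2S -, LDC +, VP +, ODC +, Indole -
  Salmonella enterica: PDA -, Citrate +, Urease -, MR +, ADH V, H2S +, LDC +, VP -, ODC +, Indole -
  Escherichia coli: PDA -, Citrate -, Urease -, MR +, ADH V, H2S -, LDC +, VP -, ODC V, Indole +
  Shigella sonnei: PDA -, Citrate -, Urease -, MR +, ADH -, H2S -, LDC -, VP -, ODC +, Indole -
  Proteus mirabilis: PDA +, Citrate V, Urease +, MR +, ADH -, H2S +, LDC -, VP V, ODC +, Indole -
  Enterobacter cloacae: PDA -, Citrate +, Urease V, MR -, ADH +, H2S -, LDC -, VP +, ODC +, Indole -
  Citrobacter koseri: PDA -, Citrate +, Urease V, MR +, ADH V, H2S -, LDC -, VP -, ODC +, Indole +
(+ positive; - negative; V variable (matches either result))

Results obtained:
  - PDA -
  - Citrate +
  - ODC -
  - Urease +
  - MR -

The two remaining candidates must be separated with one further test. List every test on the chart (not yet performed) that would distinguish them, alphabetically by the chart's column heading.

Indole

Citrate +: excludes 6 organisms — 11 left.
MR -: excludes 6 organisms — 5 left.
PDA -: all 5 remaining candidates are consistent.
Urease +: excludes Klebsiella aerogenes — 4 left.
ODC -: excludes Serratia marcescens, Enterobacter cloacae — 2 left.
Two candidates remain: Klebsiella oxytoca and Klebsiella pneumoniae.
  ADH: - vs - — same for both, does not separate.
  H2S: - vs - — same for both, does not separate.
  LDC: + vs + — same for both, does not separate.
  VP: + vs + — same for both, does not separate.
  Indole: Klebsiella oxytoca +, Klebsiella pneumoniae - — discriminates.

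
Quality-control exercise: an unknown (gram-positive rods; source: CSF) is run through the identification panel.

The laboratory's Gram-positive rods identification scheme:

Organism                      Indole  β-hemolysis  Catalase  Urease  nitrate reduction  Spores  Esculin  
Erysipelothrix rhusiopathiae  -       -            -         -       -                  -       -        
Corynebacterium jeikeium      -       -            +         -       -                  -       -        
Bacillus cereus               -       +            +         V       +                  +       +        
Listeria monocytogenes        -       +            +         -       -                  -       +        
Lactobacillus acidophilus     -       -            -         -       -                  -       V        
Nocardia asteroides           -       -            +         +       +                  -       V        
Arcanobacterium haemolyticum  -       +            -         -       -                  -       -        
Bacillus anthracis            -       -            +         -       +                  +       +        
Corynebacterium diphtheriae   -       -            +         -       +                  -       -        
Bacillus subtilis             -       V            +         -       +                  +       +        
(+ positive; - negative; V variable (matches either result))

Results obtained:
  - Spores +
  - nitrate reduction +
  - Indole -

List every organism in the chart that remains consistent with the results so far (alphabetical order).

Spores +: excludes 7 organisms — 3 left.
Indole -: all 3 remaining candidates are consistent.
nitrate reduction +: all 3 remaining candidates are consistent.

Bacillus anthracis, Bacillus cereus, Bacillus subtilis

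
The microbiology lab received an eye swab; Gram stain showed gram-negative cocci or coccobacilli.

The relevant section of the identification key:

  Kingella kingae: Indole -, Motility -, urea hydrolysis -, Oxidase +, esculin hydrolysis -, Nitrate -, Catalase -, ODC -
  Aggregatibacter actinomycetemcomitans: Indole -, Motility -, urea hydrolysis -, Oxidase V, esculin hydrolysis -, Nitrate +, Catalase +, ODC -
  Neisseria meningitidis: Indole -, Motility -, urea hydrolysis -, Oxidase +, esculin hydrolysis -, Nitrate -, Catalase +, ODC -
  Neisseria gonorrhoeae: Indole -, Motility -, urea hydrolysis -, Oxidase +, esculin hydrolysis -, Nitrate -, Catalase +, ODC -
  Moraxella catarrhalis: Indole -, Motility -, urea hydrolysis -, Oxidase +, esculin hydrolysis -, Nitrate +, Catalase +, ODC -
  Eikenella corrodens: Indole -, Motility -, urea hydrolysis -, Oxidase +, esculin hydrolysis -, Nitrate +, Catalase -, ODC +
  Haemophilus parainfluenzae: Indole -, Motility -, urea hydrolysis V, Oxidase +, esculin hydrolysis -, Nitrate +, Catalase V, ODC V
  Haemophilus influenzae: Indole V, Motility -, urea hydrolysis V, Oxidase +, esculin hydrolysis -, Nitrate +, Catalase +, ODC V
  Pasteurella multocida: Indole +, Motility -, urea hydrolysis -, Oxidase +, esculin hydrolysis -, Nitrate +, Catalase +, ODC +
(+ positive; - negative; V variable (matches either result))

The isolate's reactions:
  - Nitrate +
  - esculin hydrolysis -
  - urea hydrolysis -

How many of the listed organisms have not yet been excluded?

6

urea hydrolysis -: all 9 remaining candidates are consistent.
Nitrate +: excludes Kingella kingae, Neisseria meningitidis, Neisseria gonorrhoeae — 6 left.
esculin hydrolysis -: all 6 remaining candidates are consistent.
Still consistent: Aggregatibacter actinomycetemcomitans, Eikenella corrodens, Haemophilus influenzae, Haemophilus parainfluenzae, Moraxella catarrhalis, Pasteurella multocida.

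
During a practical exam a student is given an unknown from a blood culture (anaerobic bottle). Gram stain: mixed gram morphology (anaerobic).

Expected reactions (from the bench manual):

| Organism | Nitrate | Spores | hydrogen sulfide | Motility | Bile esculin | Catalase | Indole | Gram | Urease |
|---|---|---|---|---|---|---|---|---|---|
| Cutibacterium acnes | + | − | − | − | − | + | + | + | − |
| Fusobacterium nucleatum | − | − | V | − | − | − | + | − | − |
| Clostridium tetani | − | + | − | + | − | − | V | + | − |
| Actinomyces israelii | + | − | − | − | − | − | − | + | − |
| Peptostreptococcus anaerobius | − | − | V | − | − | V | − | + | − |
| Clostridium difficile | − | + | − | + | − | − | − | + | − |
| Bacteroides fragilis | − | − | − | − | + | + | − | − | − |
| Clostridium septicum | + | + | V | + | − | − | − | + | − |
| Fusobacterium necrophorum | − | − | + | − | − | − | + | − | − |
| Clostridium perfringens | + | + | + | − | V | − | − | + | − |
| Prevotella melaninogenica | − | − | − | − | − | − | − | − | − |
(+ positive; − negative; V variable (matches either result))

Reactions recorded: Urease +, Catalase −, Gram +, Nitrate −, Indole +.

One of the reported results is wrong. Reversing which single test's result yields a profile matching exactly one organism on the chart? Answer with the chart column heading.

Urease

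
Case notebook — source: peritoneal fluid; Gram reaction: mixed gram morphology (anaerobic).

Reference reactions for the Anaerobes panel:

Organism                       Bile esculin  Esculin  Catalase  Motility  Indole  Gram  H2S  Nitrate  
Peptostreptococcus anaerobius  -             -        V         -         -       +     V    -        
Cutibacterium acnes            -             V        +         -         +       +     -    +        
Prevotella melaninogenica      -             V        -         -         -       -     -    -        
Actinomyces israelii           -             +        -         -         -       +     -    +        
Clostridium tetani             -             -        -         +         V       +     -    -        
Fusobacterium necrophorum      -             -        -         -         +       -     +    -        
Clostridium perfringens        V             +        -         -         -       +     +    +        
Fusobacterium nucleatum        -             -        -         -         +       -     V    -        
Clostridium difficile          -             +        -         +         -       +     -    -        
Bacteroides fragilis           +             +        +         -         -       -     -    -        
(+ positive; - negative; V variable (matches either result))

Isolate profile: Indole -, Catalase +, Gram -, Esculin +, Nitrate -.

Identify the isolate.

Gram -: excludes 6 organisms — 4 left.
Esculin +: excludes Fusobacterium necrophorum, Fusobacterium nucleatum — 2 left.
Nitrate -: all 2 remaining candidates are consistent.
Indole -: all 2 remaining candidates are consistent.
Catalase +: excludes Prevotella melaninogenica — 1 left.

Bacteroides fragilis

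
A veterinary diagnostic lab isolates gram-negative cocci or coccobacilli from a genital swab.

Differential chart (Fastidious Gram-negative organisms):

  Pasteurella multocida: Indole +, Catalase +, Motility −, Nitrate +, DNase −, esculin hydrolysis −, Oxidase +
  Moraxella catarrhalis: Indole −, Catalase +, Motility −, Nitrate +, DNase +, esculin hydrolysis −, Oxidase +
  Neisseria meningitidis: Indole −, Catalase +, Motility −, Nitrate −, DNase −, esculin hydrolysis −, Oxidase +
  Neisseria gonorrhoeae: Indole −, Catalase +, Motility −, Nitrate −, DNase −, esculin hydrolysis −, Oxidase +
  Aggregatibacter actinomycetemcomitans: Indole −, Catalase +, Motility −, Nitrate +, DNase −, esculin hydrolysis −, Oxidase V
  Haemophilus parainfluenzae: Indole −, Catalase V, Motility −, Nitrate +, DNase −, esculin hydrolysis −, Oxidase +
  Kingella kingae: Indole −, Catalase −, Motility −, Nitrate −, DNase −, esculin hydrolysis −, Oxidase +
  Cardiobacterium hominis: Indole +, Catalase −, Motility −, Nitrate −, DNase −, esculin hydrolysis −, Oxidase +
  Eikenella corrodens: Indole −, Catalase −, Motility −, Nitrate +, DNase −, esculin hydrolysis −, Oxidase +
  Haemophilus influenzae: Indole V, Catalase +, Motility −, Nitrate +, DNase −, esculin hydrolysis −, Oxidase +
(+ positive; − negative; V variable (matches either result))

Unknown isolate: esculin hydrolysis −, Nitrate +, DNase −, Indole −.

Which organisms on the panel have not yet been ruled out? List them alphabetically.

DNase −: excludes Moraxella catarrhalis — 9 left.
Nitrate +: excludes Neisseria meningitidis, Neisseria gonorrhoeae, Kingella kingae, Cardiobacterium hominis — 5 left.
esculin hydrolysis −: all 5 remaining candidates are consistent.
Indole −: excludes Pasteurella multocida — 4 left.

Aggregatibacter actinomycetemcomitans, Eikenella corrodens, Haemophilus influenzae, Haemophilus parainfluenzae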